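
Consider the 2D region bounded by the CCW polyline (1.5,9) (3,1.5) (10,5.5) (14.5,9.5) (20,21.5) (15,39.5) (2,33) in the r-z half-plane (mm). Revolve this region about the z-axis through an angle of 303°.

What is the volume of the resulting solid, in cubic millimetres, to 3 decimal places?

Profile (r,z), 7 vertices: (1.5,9) (3,1.5) (10,5.5) (14.5,9.5) (20,21.5) (15,39.5) (2,33)
edge 0: (1.5,9)→(3,1.5)  cross = 1.5·1.5 − 3·9 = -24.7500; (r_i+r_j)·cross = 4.5·-24.7500 = -111.3750
edge 1: (3,1.5)→(10,5.5)  cross = 3·5.5 − 10·1.5 = 1.5000; (r_i+r_j)·cross = 13·1.5000 = 19.5000
edge 2: (10,5.5)→(14.5,9.5)  cross = 10·9.5 − 14.5·5.5 = 15.2500; (r_i+r_j)·cross = 24.5·15.2500 = 373.6250
edge 3: (14.5,9.5)→(20,21.5)  cross = 14.5·21.5 − 20·9.5 = 121.7500; (r_i+r_j)·cross = 34.5·121.7500 = 4200.3750
edge 4: (20,21.5)→(15,39.5)  cross = 20·39.5 − 15·21.5 = 467.5000; (r_i+r_j)·cross = 35·467.5000 = 16362.5000
edge 5: (15,39.5)→(2,33)  cross = 15·33 − 2·39.5 = 416.0000; (r_i+r_j)·cross = 17·416.0000 = 7072.0000
edge 6: (2,33)→(1.5,9)  cross = 2·9 − 1.5·33 = -31.5000; (r_i+r_j)·cross = 3.5·-31.5000 = -110.2500
Σcross = 965.7500 → A = |Σcross|/2 = 482.8750 mm²
Σ(r_i+r_j)·cross = 27806.3750 → first moment M = |Σ|/6 = 4634.3958
R_c = M/A = 4634.3958/482.8750 = 9.5975 mm
θ = 303° = 5.288348 rad
V = θ·R_c·A = 5.288348·9.5975·482.8750 = 24508.296 mm³

Volume = 24508.296 mm³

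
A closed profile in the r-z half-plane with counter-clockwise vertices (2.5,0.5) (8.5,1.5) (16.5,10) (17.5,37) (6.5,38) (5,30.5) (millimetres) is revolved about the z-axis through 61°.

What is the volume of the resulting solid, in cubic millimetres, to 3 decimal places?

Profile (r,z), 6 vertices: (2.5,0.5) (8.5,1.5) (16.5,10) (17.5,37) (6.5,38) (5,30.5)
edge 0: (2.5,0.5)→(8.5,1.5)  cross = 2.5·1.5 − 8.5·0.5 = -0.5000; (r_i+r_j)·cross = 11·-0.5000 = -5.5000
edge 1: (8.5,1.5)→(16.5,10)  cross = 8.5·10 − 16.5·1.5 = 60.2500; (r_i+r_j)·cross = 25·60.2500 = 1506.2500
edge 2: (16.5,10)→(17.5,37)  cross = 16.5·37 − 17.5·10 = 435.5000; (r_i+r_j)·cross = 34·435.5000 = 14807.0000
edge 3: (17.5,37)→(6.5,38)  cross = 17.5·38 − 6.5·37 = 424.5000; (r_i+r_j)·cross = 24·424.5000 = 10188.0000
edge 4: (6.5,38)→(5,30.5)  cross = 6.5·30.5 − 5·38 = 8.2500; (r_i+r_j)·cross = 11.5·8.2500 = 94.8750
edge 5: (5,30.5)→(2.5,0.5)  cross = 5·0.5 − 2.5·30.5 = -73.7500; (r_i+r_j)·cross = 7.5·-73.7500 = -553.1250
Σcross = 854.2500 → A = |Σcross|/2 = 427.1250 mm²
Σ(r_i+r_j)·cross = 26037.5000 → first moment M = |Σ|/6 = 4339.5833
R_c = M/A = 4339.5833/427.1250 = 10.1600 mm
θ = 61° = 1.064651 rad
V = θ·R_c·A = 1.064651·10.1600·427.1250 = 4620.141 mm³

Volume = 4620.141 mm³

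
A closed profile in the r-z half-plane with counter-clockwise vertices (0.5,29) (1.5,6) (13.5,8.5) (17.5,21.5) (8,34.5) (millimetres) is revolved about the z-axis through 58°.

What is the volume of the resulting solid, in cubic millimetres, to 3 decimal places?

Profile (r,z), 5 vertices: (0.5,29) (1.5,6) (13.5,8.5) (17.5,21.5) (8,34.5)
edge 0: (0.5,29)→(1.5,6)  cross = 0.5·6 − 1.5·29 = -40.5000; (r_i+r_j)·cross = 2·-40.5000 = -81.0000
edge 1: (1.5,6)→(13.5,8.5)  cross = 1.5·8.5 − 13.5·6 = -68.2500; (r_i+r_j)·cross = 15·-68.2500 = -1023.7500
edge 2: (13.5,8.5)→(17.5,21.5)  cross = 13.5·21.5 − 17.5·8.5 = 141.5000; (r_i+r_j)·cross = 31·141.5000 = 4386.5000
edge 3: (17.5,21.5)→(8,34.5)  cross = 17.5·34.5 − 8·21.5 = 431.7500; (r_i+r_j)·cross = 25.5·431.7500 = 11009.6250
edge 4: (8,34.5)→(0.5,29)  cross = 8·29 − 0.5·34.5 = 214.7500; (r_i+r_j)·cross = 8.5·214.7500 = 1825.3750
Σcross = 679.2500 → A = |Σcross|/2 = 339.6250 mm²
Σ(r_i+r_j)·cross = 16116.7500 → first moment M = |Σ|/6 = 2686.1250
R_c = M/A = 2686.1250/339.6250 = 7.9091 mm
θ = 58° = 1.012291 rad
V = θ·R_c·A = 1.012291·7.9091·339.6250 = 2719.140 mm³

Volume = 2719.140 mm³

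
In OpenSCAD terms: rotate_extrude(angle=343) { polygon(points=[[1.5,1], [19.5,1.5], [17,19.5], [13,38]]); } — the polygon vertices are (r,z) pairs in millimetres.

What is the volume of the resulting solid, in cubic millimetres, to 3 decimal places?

Profile (r,z), 4 vertices: (1.5,1) (19.5,1.5) (17,19.5) (13,38)
edge 0: (1.5,1)→(19.5,1.5)  cross = 1.5·1.5 − 19.5·1 = -17.2500; (r_i+r_j)·cross = 21·-17.2500 = -362.2500
edge 1: (19.5,1.5)→(17,19.5)  cross = 19.5·19.5 − 17·1.5 = 354.7500; (r_i+r_j)·cross = 36.5·354.7500 = 12948.3750
edge 2: (17,19.5)→(13,38)  cross = 17·38 − 13·19.5 = 392.5000; (r_i+r_j)·cross = 30·392.5000 = 11775.0000
edge 3: (13,38)→(1.5,1)  cross = 13·1 − 1.5·38 = -44.0000; (r_i+r_j)·cross = 14.5·-44.0000 = -638.0000
Σcross = 686.0000 → A = |Σcross|/2 = 343.0000 mm²
Σ(r_i+r_j)·cross = 23723.1250 → first moment M = |Σ|/6 = 3953.8542
R_c = M/A = 3953.8542/343.0000 = 11.5273 mm
θ = 343° = 5.986479 rad
V = θ·R_c·A = 5.986479·11.5273·343.0000 = 23669.666 mm³

Volume = 23669.666 mm³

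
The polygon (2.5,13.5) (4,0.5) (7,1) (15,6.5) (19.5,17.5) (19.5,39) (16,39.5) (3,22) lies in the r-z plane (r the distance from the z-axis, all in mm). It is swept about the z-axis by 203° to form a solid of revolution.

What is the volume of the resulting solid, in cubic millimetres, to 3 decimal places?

Volume = 18256.214 mm³

Profile (r,z), 8 vertices: (2.5,13.5) (4,0.5) (7,1) (15,6.5) (19.5,17.5) (19.5,39) (16,39.5) (3,22)
edge 0: (2.5,13.5)→(4,0.5)  cross = 2.5·0.5 − 4·13.5 = -52.7500; (r_i+r_j)·cross = 6.5·-52.7500 = -342.8750
edge 1: (4,0.5)→(7,1)  cross = 4·1 − 7·0.5 = 0.5000; (r_i+r_j)·cross = 11·0.5000 = 5.5000
edge 2: (7,1)→(15,6.5)  cross = 7·6.5 − 15·1 = 30.5000; (r_i+r_j)·cross = 22·30.5000 = 671.0000
edge 3: (15,6.5)→(19.5,17.5)  cross = 15·17.5 − 19.5·6.5 = 135.7500; (r_i+r_j)·cross = 34.5·135.7500 = 4683.3750
edge 4: (19.5,17.5)→(19.5,39)  cross = 19.5·39 − 19.5·17.5 = 419.2500; (r_i+r_j)·cross = 39·419.2500 = 16350.7500
edge 5: (19.5,39)→(16,39.5)  cross = 19.5·39.5 − 16·39 = 146.2500; (r_i+r_j)·cross = 35.5·146.2500 = 5191.8750
edge 6: (16,39.5)→(3,22)  cross = 16·22 − 3·39.5 = 233.5000; (r_i+r_j)·cross = 19·233.5000 = 4436.5000
edge 7: (3,22)→(2.5,13.5)  cross = 3·13.5 − 2.5·22 = -14.5000; (r_i+r_j)·cross = 5.5·-14.5000 = -79.7500
Σcross = 898.5000 → A = |Σcross|/2 = 449.2500 mm²
Σ(r_i+r_j)·cross = 30916.3750 → first moment M = |Σ|/6 = 5152.7292
R_c = M/A = 5152.7292/449.2500 = 11.4696 mm
θ = 203° = 3.543018 rad
V = θ·R_c·A = 3.543018·11.4696·449.2500 = 18256.214 mm³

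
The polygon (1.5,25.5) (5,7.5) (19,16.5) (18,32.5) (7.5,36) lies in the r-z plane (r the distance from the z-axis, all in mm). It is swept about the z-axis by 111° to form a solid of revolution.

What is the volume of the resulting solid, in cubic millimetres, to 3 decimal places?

Profile (r,z), 5 vertices: (1.5,25.5) (5,7.5) (19,16.5) (18,32.5) (7.5,36)
edge 0: (1.5,25.5)→(5,7.5)  cross = 1.5·7.5 − 5·25.5 = -116.2500; (r_i+r_j)·cross = 6.5·-116.2500 = -755.6250
edge 1: (5,7.5)→(19,16.5)  cross = 5·16.5 − 19·7.5 = -60.0000; (r_i+r_j)·cross = 24·-60.0000 = -1440.0000
edge 2: (19,16.5)→(18,32.5)  cross = 19·32.5 − 18·16.5 = 320.5000; (r_i+r_j)·cross = 37·320.5000 = 11858.5000
edge 3: (18,32.5)→(7.5,36)  cross = 18·36 − 7.5·32.5 = 404.2500; (r_i+r_j)·cross = 25.5·404.2500 = 10308.3750
edge 4: (7.5,36)→(1.5,25.5)  cross = 7.5·25.5 − 1.5·36 = 137.2500; (r_i+r_j)·cross = 9·137.2500 = 1235.2500
Σcross = 685.7500 → A = |Σcross|/2 = 342.8750 mm²
Σ(r_i+r_j)·cross = 21206.5000 → first moment M = |Σ|/6 = 3534.4167
R_c = M/A = 3534.4167/342.8750 = 10.3082 mm
θ = 111° = 1.937315 rad
V = θ·R_c·A = 1.937315·10.3082·342.8750 = 6847.280 mm³

Volume = 6847.280 mm³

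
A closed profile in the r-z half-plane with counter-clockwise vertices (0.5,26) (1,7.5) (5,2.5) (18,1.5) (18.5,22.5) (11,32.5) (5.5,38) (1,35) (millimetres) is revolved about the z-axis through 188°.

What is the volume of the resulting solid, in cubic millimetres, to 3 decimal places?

Volume = 15347.355 mm³

Profile (r,z), 8 vertices: (0.5,26) (1,7.5) (5,2.5) (18,1.5) (18.5,22.5) (11,32.5) (5.5,38) (1,35)
edge 0: (0.5,26)→(1,7.5)  cross = 0.5·7.5 − 1·26 = -22.2500; (r_i+r_j)·cross = 1.5·-22.2500 = -33.3750
edge 1: (1,7.5)→(5,2.5)  cross = 1·2.5 − 5·7.5 = -35.0000; (r_i+r_j)·cross = 6·-35.0000 = -210.0000
edge 2: (5,2.5)→(18,1.5)  cross = 5·1.5 − 18·2.5 = -37.5000; (r_i+r_j)·cross = 23·-37.5000 = -862.5000
edge 3: (18,1.5)→(18.5,22.5)  cross = 18·22.5 − 18.5·1.5 = 377.2500; (r_i+r_j)·cross = 36.5·377.2500 = 13769.6250
edge 4: (18.5,22.5)→(11,32.5)  cross = 18.5·32.5 − 11·22.5 = 353.7500; (r_i+r_j)·cross = 29.5·353.7500 = 10435.6250
edge 5: (11,32.5)→(5.5,38)  cross = 11·38 − 5.5·32.5 = 239.2500; (r_i+r_j)·cross = 16.5·239.2500 = 3947.6250
edge 6: (5.5,38)→(1,35)  cross = 5.5·35 − 1·38 = 154.5000; (r_i+r_j)·cross = 6.5·154.5000 = 1004.2500
edge 7: (1,35)→(0.5,26)  cross = 1·26 − 0.5·35 = 8.5000; (r_i+r_j)·cross = 1.5·8.5000 = 12.7500
Σcross = 1038.5000 → A = |Σcross|/2 = 519.2500 mm²
Σ(r_i+r_j)·cross = 28064.0000 → first moment M = |Σ|/6 = 4677.3333
R_c = M/A = 4677.3333/519.2500 = 9.0079 mm
θ = 188° = 3.281219 rad
V = θ·R_c·A = 3.281219·9.0079·519.2500 = 15347.355 mm³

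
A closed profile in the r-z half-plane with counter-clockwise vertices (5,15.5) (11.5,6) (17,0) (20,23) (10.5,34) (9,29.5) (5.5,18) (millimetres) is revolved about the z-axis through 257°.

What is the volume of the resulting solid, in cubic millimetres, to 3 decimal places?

Volume = 16826.404 mm³

Profile (r,z), 7 vertices: (5,15.5) (11.5,6) (17,0) (20,23) (10.5,34) (9,29.5) (5.5,18)
edge 0: (5,15.5)→(11.5,6)  cross = 5·6 − 11.5·15.5 = -148.2500; (r_i+r_j)·cross = 16.5·-148.2500 = -2446.1250
edge 1: (11.5,6)→(17,0)  cross = 11.5·0 − 17·6 = -102.0000; (r_i+r_j)·cross = 28.5·-102.0000 = -2907.0000
edge 2: (17,0)→(20,23)  cross = 17·23 − 20·0 = 391.0000; (r_i+r_j)·cross = 37·391.0000 = 14467.0000
edge 3: (20,23)→(10.5,34)  cross = 20·34 − 10.5·23 = 438.5000; (r_i+r_j)·cross = 30.5·438.5000 = 13374.2500
edge 4: (10.5,34)→(9,29.5)  cross = 10.5·29.5 − 9·34 = 3.7500; (r_i+r_j)·cross = 19.5·3.7500 = 73.1250
edge 5: (9,29.5)→(5.5,18)  cross = 9·18 − 5.5·29.5 = -0.2500; (r_i+r_j)·cross = 14.5·-0.2500 = -3.6250
edge 6: (5.5,18)→(5,15.5)  cross = 5.5·15.5 − 5·18 = -4.7500; (r_i+r_j)·cross = 10.5·-4.7500 = -49.8750
Σcross = 578.0000 → A = |Σcross|/2 = 289.0000 mm²
Σ(r_i+r_j)·cross = 22507.7500 → first moment M = |Σ|/6 = 3751.2917
R_c = M/A = 3751.2917/289.0000 = 12.9802 mm
θ = 257° = 4.485496 rad
V = θ·R_c·A = 4.485496·12.9802·289.0000 = 16826.404 mm³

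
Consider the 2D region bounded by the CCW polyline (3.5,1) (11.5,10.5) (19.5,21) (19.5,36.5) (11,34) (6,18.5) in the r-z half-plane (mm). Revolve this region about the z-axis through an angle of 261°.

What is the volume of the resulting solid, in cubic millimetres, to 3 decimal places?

Profile (r,z), 6 vertices: (3.5,1) (11.5,10.5) (19.5,21) (19.5,36.5) (11,34) (6,18.5)
edge 0: (3.5,1)→(11.5,10.5)  cross = 3.5·10.5 − 11.5·1 = 25.2500; (r_i+r_j)·cross = 15·25.2500 = 378.7500
edge 1: (11.5,10.5)→(19.5,21)  cross = 11.5·21 − 19.5·10.5 = 36.7500; (r_i+r_j)·cross = 31·36.7500 = 1139.2500
edge 2: (19.5,21)→(19.5,36.5)  cross = 19.5·36.5 − 19.5·21 = 302.2500; (r_i+r_j)·cross = 39·302.2500 = 11787.7500
edge 3: (19.5,36.5)→(11,34)  cross = 19.5·34 − 11·36.5 = 261.5000; (r_i+r_j)·cross = 30.5·261.5000 = 7975.7500
edge 4: (11,34)→(6,18.5)  cross = 11·18.5 − 6·34 = -0.5000; (r_i+r_j)·cross = 17·-0.5000 = -8.5000
edge 5: (6,18.5)→(3.5,1)  cross = 6·1 − 3.5·18.5 = -58.7500; (r_i+r_j)·cross = 9.5·-58.7500 = -558.1250
Σcross = 566.5000 → A = |Σcross|/2 = 283.2500 mm²
Σ(r_i+r_j)·cross = 20714.8750 → first moment M = |Σ|/6 = 3452.4792
R_c = M/A = 3452.4792/283.2500 = 12.1888 mm
θ = 261° = 4.555309 rad
V = θ·R_c·A = 4.555309·12.1888·283.2500 = 15727.111 mm³

Volume = 15727.111 mm³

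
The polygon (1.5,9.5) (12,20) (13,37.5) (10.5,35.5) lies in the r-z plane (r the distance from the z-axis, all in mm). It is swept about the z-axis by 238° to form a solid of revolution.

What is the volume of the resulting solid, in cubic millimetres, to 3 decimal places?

Profile (r,z), 4 vertices: (1.5,9.5) (12,20) (13,37.5) (10.5,35.5)
edge 0: (1.5,9.5)→(12,20)  cross = 1.5·20 − 12·9.5 = -84.0000; (r_i+r_j)·cross = 13.5·-84.0000 = -1134.0000
edge 1: (12,20)→(13,37.5)  cross = 12·37.5 − 13·20 = 190.0000; (r_i+r_j)·cross = 25·190.0000 = 4750.0000
edge 2: (13,37.5)→(10.5,35.5)  cross = 13·35.5 − 10.5·37.5 = 67.7500; (r_i+r_j)·cross = 23.5·67.7500 = 1592.1250
edge 3: (10.5,35.5)→(1.5,9.5)  cross = 10.5·9.5 − 1.5·35.5 = 46.5000; (r_i+r_j)·cross = 12·46.5000 = 558.0000
Σcross = 220.2500 → A = |Σcross|/2 = 110.1250 mm²
Σ(r_i+r_j)·cross = 5766.1250 → first moment M = |Σ|/6 = 961.0208
R_c = M/A = 961.0208/110.1250 = 8.7266 mm
θ = 238° = 4.153884 rad
V = θ·R_c·A = 4.153884·8.7266·110.1250 = 3991.969 mm³

Volume = 3991.969 mm³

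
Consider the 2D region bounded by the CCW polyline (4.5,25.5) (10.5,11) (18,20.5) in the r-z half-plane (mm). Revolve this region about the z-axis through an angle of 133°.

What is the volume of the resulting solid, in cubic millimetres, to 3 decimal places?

Profile (r,z), 3 vertices: (4.5,25.5) (10.5,11) (18,20.5)
edge 0: (4.5,25.5)→(10.5,11)  cross = 4.5·11 − 10.5·25.5 = -218.2500; (r_i+r_j)·cross = 15·-218.2500 = -3273.7500
edge 1: (10.5,11)→(18,20.5)  cross = 10.5·20.5 − 18·11 = 17.2500; (r_i+r_j)·cross = 28.5·17.2500 = 491.6250
edge 2: (18,20.5)→(4.5,25.5)  cross = 18·25.5 − 4.5·20.5 = 366.7500; (r_i+r_j)·cross = 22.5·366.7500 = 8251.8750
Σcross = 165.7500 → A = |Σcross|/2 = 82.8750 mm²
Σ(r_i+r_j)·cross = 5469.7500 → first moment M = |Σ|/6 = 911.6250
R_c = M/A = 911.6250/82.8750 = 11.0000 mm
θ = 133° = 2.321288 rad
V = θ·R_c·A = 2.321288·11.0000·82.8750 = 2116.144 mm³

Volume = 2116.144 mm³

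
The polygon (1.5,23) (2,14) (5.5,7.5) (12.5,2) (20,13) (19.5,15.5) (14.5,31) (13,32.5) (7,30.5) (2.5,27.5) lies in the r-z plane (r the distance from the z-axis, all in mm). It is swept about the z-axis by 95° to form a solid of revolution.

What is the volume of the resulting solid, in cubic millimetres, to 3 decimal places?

Volume = 6496.497 mm³

Profile (r,z), 10 vertices: (1.5,23) (2,14) (5.5,7.5) (12.5,2) (20,13) (19.5,15.5) (14.5,31) (13,32.5) (7,30.5) (2.5,27.5)
edge 0: (1.5,23)→(2,14)  cross = 1.5·14 − 2·23 = -25.0000; (r_i+r_j)·cross = 3.5·-25.0000 = -87.5000
edge 1: (2,14)→(5.5,7.5)  cross = 2·7.5 − 5.5·14 = -62.0000; (r_i+r_j)·cross = 7.5·-62.0000 = -465.0000
edge 2: (5.5,7.5)→(12.5,2)  cross = 5.5·2 − 12.5·7.5 = -82.7500; (r_i+r_j)·cross = 18·-82.7500 = -1489.5000
edge 3: (12.5,2)→(20,13)  cross = 12.5·13 − 20·2 = 122.5000; (r_i+r_j)·cross = 32.5·122.5000 = 3981.2500
edge 4: (20,13)→(19.5,15.5)  cross = 20·15.5 − 19.5·13 = 56.5000; (r_i+r_j)·cross = 39.5·56.5000 = 2231.7500
edge 5: (19.5,15.5)→(14.5,31)  cross = 19.5·31 − 14.5·15.5 = 379.7500; (r_i+r_j)·cross = 34·379.7500 = 12911.5000
edge 6: (14.5,31)→(13,32.5)  cross = 14.5·32.5 − 13·31 = 68.2500; (r_i+r_j)·cross = 27.5·68.2500 = 1876.8750
edge 7: (13,32.5)→(7,30.5)  cross = 13·30.5 − 7·32.5 = 169.0000; (r_i+r_j)·cross = 20·169.0000 = 3380.0000
edge 8: (7,30.5)→(2.5,27.5)  cross = 7·27.5 − 2.5·30.5 = 116.2500; (r_i+r_j)·cross = 9.5·116.2500 = 1104.3750
edge 9: (2.5,27.5)→(1.5,23)  cross = 2.5·23 − 1.5·27.5 = 16.2500; (r_i+r_j)·cross = 4·16.2500 = 65.0000
Σcross = 758.7500 → A = |Σcross|/2 = 379.3750 mm²
Σ(r_i+r_j)·cross = 23508.7500 → first moment M = |Σ|/6 = 3918.1250
R_c = M/A = 3918.1250/379.3750 = 10.3278 mm
θ = 95° = 1.658063 rad
V = θ·R_c·A = 1.658063·10.3278·379.3750 = 6496.497 mm³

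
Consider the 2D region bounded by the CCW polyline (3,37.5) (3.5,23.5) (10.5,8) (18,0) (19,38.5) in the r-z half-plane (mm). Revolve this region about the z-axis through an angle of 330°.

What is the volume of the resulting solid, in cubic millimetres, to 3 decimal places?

Volume = 29962.929 mm³

Profile (r,z), 5 vertices: (3,37.5) (3.5,23.5) (10.5,8) (18,0) (19,38.5)
edge 0: (3,37.5)→(3.5,23.5)  cross = 3·23.5 − 3.5·37.5 = -60.7500; (r_i+r_j)·cross = 6.5·-60.7500 = -394.8750
edge 1: (3.5,23.5)→(10.5,8)  cross = 3.5·8 − 10.5·23.5 = -218.7500; (r_i+r_j)·cross = 14·-218.7500 = -3062.5000
edge 2: (10.5,8)→(18,0)  cross = 10.5·0 − 18·8 = -144.0000; (r_i+r_j)·cross = 28.5·-144.0000 = -4104.0000
edge 3: (18,0)→(19,38.5)  cross = 18·38.5 − 19·0 = 693.0000; (r_i+r_j)·cross = 37·693.0000 = 25641.0000
edge 4: (19,38.5)→(3,37.5)  cross = 19·37.5 − 3·38.5 = 597.0000; (r_i+r_j)·cross = 22·597.0000 = 13134.0000
Σcross = 866.5000 → A = |Σcross|/2 = 433.2500 mm²
Σ(r_i+r_j)·cross = 31213.6250 → first moment M = |Σ|/6 = 5202.2708
R_c = M/A = 5202.2708/433.2500 = 12.0075 mm
θ = 330° = 5.759587 rad
V = θ·R_c·A = 5.759587·12.0075·433.2500 = 29962.929 mm³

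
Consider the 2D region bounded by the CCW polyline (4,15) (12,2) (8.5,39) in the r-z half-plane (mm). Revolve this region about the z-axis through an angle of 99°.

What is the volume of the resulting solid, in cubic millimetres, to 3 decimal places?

Volume = 1767.401 mm³

Profile (r,z), 3 vertices: (4,15) (12,2) (8.5,39)
edge 0: (4,15)→(12,2)  cross = 4·2 − 12·15 = -172.0000; (r_i+r_j)·cross = 16·-172.0000 = -2752.0000
edge 1: (12,2)→(8.5,39)  cross = 12·39 − 8.5·2 = 451.0000; (r_i+r_j)·cross = 20.5·451.0000 = 9245.5000
edge 2: (8.5,39)→(4,15)  cross = 8.5·15 − 4·39 = -28.5000; (r_i+r_j)·cross = 12.5·-28.5000 = -356.2500
Σcross = 250.5000 → A = |Σcross|/2 = 125.2500 mm²
Σ(r_i+r_j)·cross = 6137.2500 → first moment M = |Σ|/6 = 1022.8750
R_c = M/A = 1022.8750/125.2500 = 8.1667 mm
θ = 99° = 1.727876 rad
V = θ·R_c·A = 1.727876·8.1667·125.2500 = 1767.401 mm³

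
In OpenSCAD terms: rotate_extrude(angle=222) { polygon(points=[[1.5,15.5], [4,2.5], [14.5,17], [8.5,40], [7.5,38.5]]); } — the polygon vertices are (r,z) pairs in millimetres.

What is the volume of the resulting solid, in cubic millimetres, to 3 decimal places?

Profile (r,z), 5 vertices: (1.5,15.5) (4,2.5) (14.5,17) (8.5,40) (7.5,38.5)
edge 0: (1.5,15.5)→(4,2.5)  cross = 1.5·2.5 − 4·15.5 = -58.2500; (r_i+r_j)·cross = 5.5·-58.2500 = -320.3750
edge 1: (4,2.5)→(14.5,17)  cross = 4·17 − 14.5·2.5 = 31.7500; (r_i+r_j)·cross = 18.5·31.7500 = 587.3750
edge 2: (14.5,17)→(8.5,40)  cross = 14.5·40 − 8.5·17 = 435.5000; (r_i+r_j)·cross = 23·435.5000 = 10016.5000
edge 3: (8.5,40)→(7.5,38.5)  cross = 8.5·38.5 − 7.5·40 = 27.2500; (r_i+r_j)·cross = 16·27.2500 = 436.0000
edge 4: (7.5,38.5)→(1.5,15.5)  cross = 7.5·15.5 − 1.5·38.5 = 58.5000; (r_i+r_j)·cross = 9·58.5000 = 526.5000
Σcross = 494.7500 → A = |Σcross|/2 = 247.3750 mm²
Σ(r_i+r_j)·cross = 11246.0000 → first moment M = |Σ|/6 = 1874.3333
R_c = M/A = 1874.3333/247.3750 = 7.5769 mm
θ = 222° = 3.874631 rad
V = θ·R_c·A = 3.874631·7.5769·247.3750 = 7262.350 mm³

Volume = 7262.350 mm³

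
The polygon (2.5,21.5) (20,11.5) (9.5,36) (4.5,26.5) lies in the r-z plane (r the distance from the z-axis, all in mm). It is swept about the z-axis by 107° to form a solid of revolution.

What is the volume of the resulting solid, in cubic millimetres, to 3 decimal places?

Profile (r,z), 4 vertices: (2.5,21.5) (20,11.5) (9.5,36) (4.5,26.5)
edge 0: (2.5,21.5)→(20,11.5)  cross = 2.5·11.5 − 20·21.5 = -401.2500; (r_i+r_j)·cross = 22.5·-401.2500 = -9028.1250
edge 1: (20,11.5)→(9.5,36)  cross = 20·36 − 9.5·11.5 = 610.7500; (r_i+r_j)·cross = 29.5·610.7500 = 18017.1250
edge 2: (9.5,36)→(4.5,26.5)  cross = 9.5·26.5 − 4.5·36 = 89.7500; (r_i+r_j)·cross = 14·89.7500 = 1256.5000
edge 3: (4.5,26.5)→(2.5,21.5)  cross = 4.5·21.5 − 2.5·26.5 = 30.5000; (r_i+r_j)·cross = 7·30.5000 = 213.5000
Σcross = 329.7500 → A = |Σcross|/2 = 164.8750 mm²
Σ(r_i+r_j)·cross = 10459.0000 → first moment M = |Σ|/6 = 1743.1667
R_c = M/A = 1743.1667/164.8750 = 10.5727 mm
θ = 107° = 1.867502 rad
V = θ·R_c·A = 1.867502·10.5727·164.8750 = 3255.368 mm³

Volume = 3255.368 mm³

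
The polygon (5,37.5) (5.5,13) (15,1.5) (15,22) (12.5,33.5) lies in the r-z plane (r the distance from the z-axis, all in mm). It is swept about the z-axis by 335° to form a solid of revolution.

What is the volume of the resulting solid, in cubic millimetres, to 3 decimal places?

Profile (r,z), 5 vertices: (5,37.5) (5.5,13) (15,1.5) (15,22) (12.5,33.5)
edge 0: (5,37.5)→(5.5,13)  cross = 5·13 − 5.5·37.5 = -141.2500; (r_i+r_j)·cross = 10.5·-141.2500 = -1483.1250
edge 1: (5.5,13)→(15,1.5)  cross = 5.5·1.5 − 15·13 = -186.7500; (r_i+r_j)·cross = 20.5·-186.7500 = -3828.3750
edge 2: (15,1.5)→(15,22)  cross = 15·22 − 15·1.5 = 307.5000; (r_i+r_j)·cross = 30·307.5000 = 9225.0000
edge 3: (15,22)→(12.5,33.5)  cross = 15·33.5 − 12.5·22 = 227.5000; (r_i+r_j)·cross = 27.5·227.5000 = 6256.2500
edge 4: (12.5,33.5)→(5,37.5)  cross = 12.5·37.5 − 5·33.5 = 301.2500; (r_i+r_j)·cross = 17.5·301.2500 = 5271.8750
Σcross = 508.2500 → A = |Σcross|/2 = 254.1250 mm²
Σ(r_i+r_j)·cross = 15441.6250 → first moment M = |Σ|/6 = 2573.6042
R_c = M/A = 2573.6042/254.1250 = 10.1273 mm
θ = 335° = 5.846853 rad
V = θ·R_c·A = 5.846853·10.1273·254.1250 = 15047.485 mm³

Volume = 15047.485 mm³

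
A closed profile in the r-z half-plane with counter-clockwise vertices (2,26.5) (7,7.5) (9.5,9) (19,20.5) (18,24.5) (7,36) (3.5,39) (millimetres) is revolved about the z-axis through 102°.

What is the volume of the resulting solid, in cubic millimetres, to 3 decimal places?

Volume = 4781.083 mm³

Profile (r,z), 7 vertices: (2,26.5) (7,7.5) (9.5,9) (19,20.5) (18,24.5) (7,36) (3.5,39)
edge 0: (2,26.5)→(7,7.5)  cross = 2·7.5 − 7·26.5 = -170.5000; (r_i+r_j)·cross = 9·-170.5000 = -1534.5000
edge 1: (7,7.5)→(9.5,9)  cross = 7·9 − 9.5·7.5 = -8.2500; (r_i+r_j)·cross = 16.5·-8.2500 = -136.1250
edge 2: (9.5,9)→(19,20.5)  cross = 9.5·20.5 − 19·9 = 23.7500; (r_i+r_j)·cross = 28.5·23.7500 = 676.8750
edge 3: (19,20.5)→(18,24.5)  cross = 19·24.5 − 18·20.5 = 96.5000; (r_i+r_j)·cross = 37·96.5000 = 3570.5000
edge 4: (18,24.5)→(7,36)  cross = 18·36 − 7·24.5 = 476.5000; (r_i+r_j)·cross = 25·476.5000 = 11912.5000
edge 5: (7,36)→(3.5,39)  cross = 7·39 − 3.5·36 = 147.0000; (r_i+r_j)·cross = 10.5·147.0000 = 1543.5000
edge 6: (3.5,39)→(2,26.5)  cross = 3.5·26.5 − 2·39 = 14.7500; (r_i+r_j)·cross = 5.5·14.7500 = 81.1250
Σcross = 579.7500 → A = |Σcross|/2 = 289.8750 mm²
Σ(r_i+r_j)·cross = 16113.8750 → first moment M = |Σ|/6 = 2685.6458
R_c = M/A = 2685.6458/289.8750 = 9.2648 mm
θ = 102° = 1.780236 rad
V = θ·R_c·A = 1.780236·9.2648·289.8750 = 4781.083 mm³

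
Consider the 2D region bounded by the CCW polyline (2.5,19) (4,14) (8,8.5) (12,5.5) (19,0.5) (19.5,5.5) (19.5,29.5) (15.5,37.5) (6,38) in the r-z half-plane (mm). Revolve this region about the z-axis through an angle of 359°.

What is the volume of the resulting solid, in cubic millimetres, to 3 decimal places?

Profile (r,z), 9 vertices: (2.5,19) (4,14) (8,8.5) (12,5.5) (19,0.5) (19.5,5.5) (19.5,29.5) (15.5,37.5) (6,38)
edge 0: (2.5,19)→(4,14)  cross = 2.5·14 − 4·19 = -41.0000; (r_i+r_j)·cross = 6.5·-41.0000 = -266.5000
edge 1: (4,14)→(8,8.5)  cross = 4·8.5 − 8·14 = -78.0000; (r_i+r_j)·cross = 12·-78.0000 = -936.0000
edge 2: (8,8.5)→(12,5.5)  cross = 8·5.5 − 12·8.5 = -58.0000; (r_i+r_j)·cross = 20·-58.0000 = -1160.0000
edge 3: (12,5.5)→(19,0.5)  cross = 12·0.5 − 19·5.5 = -98.5000; (r_i+r_j)·cross = 31·-98.5000 = -3053.5000
edge 4: (19,0.5)→(19.5,5.5)  cross = 19·5.5 − 19.5·0.5 = 94.7500; (r_i+r_j)·cross = 38.5·94.7500 = 3647.8750
edge 5: (19.5,5.5)→(19.5,29.5)  cross = 19.5·29.5 − 19.5·5.5 = 468.0000; (r_i+r_j)·cross = 39·468.0000 = 18252.0000
edge 6: (19.5,29.5)→(15.5,37.5)  cross = 19.5·37.5 − 15.5·29.5 = 274.0000; (r_i+r_j)·cross = 35·274.0000 = 9590.0000
edge 7: (15.5,37.5)→(6,38)  cross = 15.5·38 − 6·37.5 = 364.0000; (r_i+r_j)·cross = 21.5·364.0000 = 7826.0000
edge 8: (6,38)→(2.5,19)  cross = 6·19 − 2.5·38 = 19.0000; (r_i+r_j)·cross = 8.5·19.0000 = 161.5000
Σcross = 944.2500 → A = |Σcross|/2 = 472.1250 mm²
Σ(r_i+r_j)·cross = 34061.3750 → first moment M = |Σ|/6 = 5676.8958
R_c = M/A = 5676.8958/472.1250 = 12.0241 mm
θ = 359° = 6.265732 rad
V = θ·R_c·A = 6.265732·12.0241·472.1250 = 35569.908 mm³

Volume = 35569.908 mm³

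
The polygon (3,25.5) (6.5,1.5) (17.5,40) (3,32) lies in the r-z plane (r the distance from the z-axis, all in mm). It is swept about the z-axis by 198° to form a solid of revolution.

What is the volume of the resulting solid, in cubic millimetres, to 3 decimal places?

Profile (r,z), 4 vertices: (3,25.5) (6.5,1.5) (17.5,40) (3,32)
edge 0: (3,25.5)→(6.5,1.5)  cross = 3·1.5 − 6.5·25.5 = -161.2500; (r_i+r_j)·cross = 9.5·-161.2500 = -1531.8750
edge 1: (6.5,1.5)→(17.5,40)  cross = 6.5·40 − 17.5·1.5 = 233.7500; (r_i+r_j)·cross = 24·233.7500 = 5610.0000
edge 2: (17.5,40)→(3,32)  cross = 17.5·32 − 3·40 = 440.0000; (r_i+r_j)·cross = 20.5·440.0000 = 9020.0000
edge 3: (3,32)→(3,25.5)  cross = 3·25.5 − 3·32 = -19.5000; (r_i+r_j)·cross = 6·-19.5000 = -117.0000
Σcross = 493.0000 → A = |Σcross|/2 = 246.5000 mm²
Σ(r_i+r_j)·cross = 12981.1250 → first moment M = |Σ|/6 = 2163.5208
R_c = M/A = 2163.5208/246.5000 = 8.7770 mm
θ = 198° = 3.455752 rad
V = θ·R_c·A = 3.455752·8.7770·246.5000 = 7476.591 mm³

Volume = 7476.591 mm³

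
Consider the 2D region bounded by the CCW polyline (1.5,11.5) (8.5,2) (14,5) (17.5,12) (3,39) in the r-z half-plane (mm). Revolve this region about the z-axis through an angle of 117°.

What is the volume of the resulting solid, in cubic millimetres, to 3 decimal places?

Volume = 5125.423 mm³

Profile (r,z), 5 vertices: (1.5,11.5) (8.5,2) (14,5) (17.5,12) (3,39)
edge 0: (1.5,11.5)→(8.5,2)  cross = 1.5·2 − 8.5·11.5 = -94.7500; (r_i+r_j)·cross = 10·-94.7500 = -947.5000
edge 1: (8.5,2)→(14,5)  cross = 8.5·5 − 14·2 = 14.5000; (r_i+r_j)·cross = 22.5·14.5000 = 326.2500
edge 2: (14,5)→(17.5,12)  cross = 14·12 − 17.5·5 = 80.5000; (r_i+r_j)·cross = 31.5·80.5000 = 2535.7500
edge 3: (17.5,12)→(3,39)  cross = 17.5·39 − 3·12 = 646.5000; (r_i+r_j)·cross = 20.5·646.5000 = 13253.2500
edge 4: (3,39)→(1.5,11.5)  cross = 3·11.5 − 1.5·39 = -24.0000; (r_i+r_j)·cross = 4.5·-24.0000 = -108.0000
Σcross = 622.7500 → A = |Σcross|/2 = 311.3750 mm²
Σ(r_i+r_j)·cross = 15059.7500 → first moment M = |Σ|/6 = 2509.9583
R_c = M/A = 2509.9583/311.3750 = 8.0609 mm
θ = 117° = 2.042035 rad
V = θ·R_c·A = 2.042035·8.0609·311.3750 = 5125.423 mm³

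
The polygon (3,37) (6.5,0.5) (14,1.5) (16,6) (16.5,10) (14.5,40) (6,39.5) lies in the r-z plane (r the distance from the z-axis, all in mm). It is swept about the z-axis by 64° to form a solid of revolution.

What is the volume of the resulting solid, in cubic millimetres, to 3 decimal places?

Volume = 4707.502 mm³

Profile (r,z), 7 vertices: (3,37) (6.5,0.5) (14,1.5) (16,6) (16.5,10) (14.5,40) (6,39.5)
edge 0: (3,37)→(6.5,0.5)  cross = 3·0.5 − 6.5·37 = -239.0000; (r_i+r_j)·cross = 9.5·-239.0000 = -2270.5000
edge 1: (6.5,0.5)→(14,1.5)  cross = 6.5·1.5 − 14·0.5 = 2.7500; (r_i+r_j)·cross = 20.5·2.7500 = 56.3750
edge 2: (14,1.5)→(16,6)  cross = 14·6 − 16·1.5 = 60.0000; (r_i+r_j)·cross = 30·60.0000 = 1800.0000
edge 3: (16,6)→(16.5,10)  cross = 16·10 − 16.5·6 = 61.0000; (r_i+r_j)·cross = 32.5·61.0000 = 1982.5000
edge 4: (16.5,10)→(14.5,40)  cross = 16.5·40 − 14.5·10 = 515.0000; (r_i+r_j)·cross = 31·515.0000 = 15965.0000
edge 5: (14.5,40)→(6,39.5)  cross = 14.5·39.5 − 6·40 = 332.7500; (r_i+r_j)·cross = 20.5·332.7500 = 6821.3750
edge 6: (6,39.5)→(3,37)  cross = 6·37 − 3·39.5 = 103.5000; (r_i+r_j)·cross = 9·103.5000 = 931.5000
Σcross = 836.0000 → A = |Σcross|/2 = 418.0000 mm²
Σ(r_i+r_j)·cross = 25286.2500 → first moment M = |Σ|/6 = 4214.3750
R_c = M/A = 4214.3750/418.0000 = 10.0822 mm
θ = 64° = 1.117011 rad
V = θ·R_c·A = 1.117011·10.0822·418.0000 = 4707.502 mm³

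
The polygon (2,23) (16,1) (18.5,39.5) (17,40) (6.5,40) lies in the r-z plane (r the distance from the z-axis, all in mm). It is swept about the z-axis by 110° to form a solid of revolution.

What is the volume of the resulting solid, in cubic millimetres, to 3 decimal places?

Volume = 8789.849 mm³

Profile (r,z), 5 vertices: (2,23) (16,1) (18.5,39.5) (17,40) (6.5,40)
edge 0: (2,23)→(16,1)  cross = 2·1 − 16·23 = -366.0000; (r_i+r_j)·cross = 18·-366.0000 = -6588.0000
edge 1: (16,1)→(18.5,39.5)  cross = 16·39.5 − 18.5·1 = 613.5000; (r_i+r_j)·cross = 34.5·613.5000 = 21165.7500
edge 2: (18.5,39.5)→(17,40)  cross = 18.5·40 − 17·39.5 = 68.5000; (r_i+r_j)·cross = 35.5·68.5000 = 2431.7500
edge 3: (17,40)→(6.5,40)  cross = 17·40 − 6.5·40 = 420.0000; (r_i+r_j)·cross = 23.5·420.0000 = 9870.0000
edge 4: (6.5,40)→(2,23)  cross = 6.5·23 − 2·40 = 69.5000; (r_i+r_j)·cross = 8.5·69.5000 = 590.7500
Σcross = 805.5000 → A = |Σcross|/2 = 402.7500 mm²
Σ(r_i+r_j)·cross = 27470.2500 → first moment M = |Σ|/6 = 4578.3750
R_c = M/A = 4578.3750/402.7500 = 11.3678 mm
θ = 110° = 1.919862 rad
V = θ·R_c·A = 1.919862·11.3678·402.7500 = 8789.849 mm³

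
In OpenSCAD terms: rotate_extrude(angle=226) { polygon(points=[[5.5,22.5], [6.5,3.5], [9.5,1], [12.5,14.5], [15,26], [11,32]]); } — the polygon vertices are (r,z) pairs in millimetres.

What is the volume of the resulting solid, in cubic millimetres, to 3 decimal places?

Volume = 6563.226 mm³

Profile (r,z), 6 vertices: (5.5,22.5) (6.5,3.5) (9.5,1) (12.5,14.5) (15,26) (11,32)
edge 0: (5.5,22.5)→(6.5,3.5)  cross = 5.5·3.5 − 6.5·22.5 = -127.0000; (r_i+r_j)·cross = 12·-127.0000 = -1524.0000
edge 1: (6.5,3.5)→(9.5,1)  cross = 6.5·1 − 9.5·3.5 = -26.7500; (r_i+r_j)·cross = 16·-26.7500 = -428.0000
edge 2: (9.5,1)→(12.5,14.5)  cross = 9.5·14.5 − 12.5·1 = 125.2500; (r_i+r_j)·cross = 22·125.2500 = 2755.5000
edge 3: (12.5,14.5)→(15,26)  cross = 12.5·26 − 15·14.5 = 107.5000; (r_i+r_j)·cross = 27.5·107.5000 = 2956.2500
edge 4: (15,26)→(11,32)  cross = 15·32 − 11·26 = 194.0000; (r_i+r_j)·cross = 26·194.0000 = 5044.0000
edge 5: (11,32)→(5.5,22.5)  cross = 11·22.5 − 5.5·32 = 71.5000; (r_i+r_j)·cross = 16.5·71.5000 = 1179.7500
Σcross = 344.5000 → A = |Σcross|/2 = 172.2500 mm²
Σ(r_i+r_j)·cross = 9983.5000 → first moment M = |Σ|/6 = 1663.9167
R_c = M/A = 1663.9167/172.2500 = 9.6599 mm
θ = 226° = 3.944444 rad
V = θ·R_c·A = 3.944444·9.6599·172.2500 = 6563.226 mm³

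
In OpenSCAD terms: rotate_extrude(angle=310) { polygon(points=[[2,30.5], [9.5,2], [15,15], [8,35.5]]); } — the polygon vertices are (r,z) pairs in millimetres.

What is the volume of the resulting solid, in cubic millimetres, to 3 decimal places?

Volume = 9637.603 mm³

Profile (r,z), 4 vertices: (2,30.5) (9.5,2) (15,15) (8,35.5)
edge 0: (2,30.5)→(9.5,2)  cross = 2·2 − 9.5·30.5 = -285.7500; (r_i+r_j)·cross = 11.5·-285.7500 = -3286.1250
edge 1: (9.5,2)→(15,15)  cross = 9.5·15 − 15·2 = 112.5000; (r_i+r_j)·cross = 24.5·112.5000 = 2756.2500
edge 2: (15,15)→(8,35.5)  cross = 15·35.5 − 8·15 = 412.5000; (r_i+r_j)·cross = 23·412.5000 = 9487.5000
edge 3: (8,35.5)→(2,30.5)  cross = 8·30.5 − 2·35.5 = 173.0000; (r_i+r_j)·cross = 10·173.0000 = 1730.0000
Σcross = 412.2500 → A = |Σcross|/2 = 206.1250 mm²
Σ(r_i+r_j)·cross = 10687.6250 → first moment M = |Σ|/6 = 1781.2708
R_c = M/A = 1781.2708/206.1250 = 8.6417 mm
θ = 310° = 5.410521 rad
V = θ·R_c·A = 5.410521·8.6417·206.1250 = 9637.603 mm³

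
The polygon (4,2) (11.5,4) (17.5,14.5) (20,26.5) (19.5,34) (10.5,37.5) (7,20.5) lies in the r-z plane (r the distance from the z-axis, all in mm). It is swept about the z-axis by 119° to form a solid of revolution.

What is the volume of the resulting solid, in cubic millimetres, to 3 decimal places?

Volume = 8762.574 mm³

Profile (r,z), 7 vertices: (4,2) (11.5,4) (17.5,14.5) (20,26.5) (19.5,34) (10.5,37.5) (7,20.5)
edge 0: (4,2)→(11.5,4)  cross = 4·4 − 11.5·2 = -7.0000; (r_i+r_j)·cross = 15.5·-7.0000 = -108.5000
edge 1: (11.5,4)→(17.5,14.5)  cross = 11.5·14.5 − 17.5·4 = 96.7500; (r_i+r_j)·cross = 29·96.7500 = 2805.7500
edge 2: (17.5,14.5)→(20,26.5)  cross = 17.5·26.5 − 20·14.5 = 173.7500; (r_i+r_j)·cross = 37.5·173.7500 = 6515.6250
edge 3: (20,26.5)→(19.5,34)  cross = 20·34 − 19.5·26.5 = 163.2500; (r_i+r_j)·cross = 39.5·163.2500 = 6448.3750
edge 4: (19.5,34)→(10.5,37.5)  cross = 19.5·37.5 − 10.5·34 = 374.2500; (r_i+r_j)·cross = 30·374.2500 = 11227.5000
edge 5: (10.5,37.5)→(7,20.5)  cross = 10.5·20.5 − 7·37.5 = -47.2500; (r_i+r_j)·cross = 17.5·-47.2500 = -826.8750
edge 6: (7,20.5)→(4,2)  cross = 7·2 − 4·20.5 = -68.0000; (r_i+r_j)·cross = 11·-68.0000 = -748.0000
Σcross = 685.7500 → A = |Σcross|/2 = 342.8750 mm²
Σ(r_i+r_j)·cross = 25313.8750 → first moment M = |Σ|/6 = 4218.9792
R_c = M/A = 4218.9792/342.8750 = 12.3047 mm
θ = 119° = 2.076942 rad
V = θ·R_c·A = 2.076942·12.3047·342.8750 = 8762.574 mm³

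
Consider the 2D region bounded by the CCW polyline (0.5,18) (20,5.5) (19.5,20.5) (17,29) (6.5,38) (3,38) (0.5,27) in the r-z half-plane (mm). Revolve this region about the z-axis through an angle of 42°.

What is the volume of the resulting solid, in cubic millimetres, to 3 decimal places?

Volume = 3027.784 mm³

Profile (r,z), 7 vertices: (0.5,18) (20,5.5) (19.5,20.5) (17,29) (6.5,38) (3,38) (0.5,27)
edge 0: (0.5,18)→(20,5.5)  cross = 0.5·5.5 − 20·18 = -357.2500; (r_i+r_j)·cross = 20.5·-357.2500 = -7323.6250
edge 1: (20,5.5)→(19.5,20.5)  cross = 20·20.5 − 19.5·5.5 = 302.7500; (r_i+r_j)·cross = 39.5·302.7500 = 11958.6250
edge 2: (19.5,20.5)→(17,29)  cross = 19.5·29 − 17·20.5 = 217.0000; (r_i+r_j)·cross = 36.5·217.0000 = 7920.5000
edge 3: (17,29)→(6.5,38)  cross = 17·38 − 6.5·29 = 457.5000; (r_i+r_j)·cross = 23.5·457.5000 = 10751.2500
edge 4: (6.5,38)→(3,38)  cross = 6.5·38 − 3·38 = 133.0000; (r_i+r_j)·cross = 9.5·133.0000 = 1263.5000
edge 5: (3,38)→(0.5,27)  cross = 3·27 − 0.5·38 = 62.0000; (r_i+r_j)·cross = 3.5·62.0000 = 217.0000
edge 6: (0.5,27)→(0.5,18)  cross = 0.5·18 − 0.5·27 = -4.5000; (r_i+r_j)·cross = 1·-4.5000 = -4.5000
Σcross = 810.5000 → A = |Σcross|/2 = 405.2500 mm²
Σ(r_i+r_j)·cross = 24782.7500 → first moment M = |Σ|/6 = 4130.4583
R_c = M/A = 4130.4583/405.2500 = 10.1924 mm
θ = 42° = 0.733038 rad
V = θ·R_c·A = 0.733038·10.1924·405.2500 = 3027.784 mm³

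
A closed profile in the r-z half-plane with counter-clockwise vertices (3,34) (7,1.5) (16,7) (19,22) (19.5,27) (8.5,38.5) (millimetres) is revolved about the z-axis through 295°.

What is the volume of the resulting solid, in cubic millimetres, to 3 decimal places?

Profile (r,z), 6 vertices: (3,34) (7,1.5) (16,7) (19,22) (19.5,27) (8.5,38.5)
edge 0: (3,34)→(7,1.5)  cross = 3·1.5 − 7·34 = -233.5000; (r_i+r_j)·cross = 10·-233.5000 = -2335.0000
edge 1: (7,1.5)→(16,7)  cross = 7·7 − 16·1.5 = 25.0000; (r_i+r_j)·cross = 23·25.0000 = 575.0000
edge 2: (16,7)→(19,22)  cross = 16·22 − 19·7 = 219.0000; (r_i+r_j)·cross = 35·219.0000 = 7665.0000
edge 3: (19,22)→(19.5,27)  cross = 19·27 − 19.5·22 = 84.0000; (r_i+r_j)·cross = 38.5·84.0000 = 3234.0000
edge 4: (19.5,27)→(8.5,38.5)  cross = 19.5·38.5 − 8.5·27 = 521.2500; (r_i+r_j)·cross = 28·521.2500 = 14595.0000
edge 5: (8.5,38.5)→(3,34)  cross = 8.5·34 − 3·38.5 = 173.5000; (r_i+r_j)·cross = 11.5·173.5000 = 1995.2500
Σcross = 789.2500 → A = |Σcross|/2 = 394.6250 mm²
Σ(r_i+r_j)·cross = 25729.2500 → first moment M = |Σ|/6 = 4288.2083
R_c = M/A = 4288.2083/394.6250 = 10.8665 mm
θ = 295° = 5.148721 rad
V = θ·R_c·A = 5.148721·10.8665·394.6250 = 22078.790 mm³

Volume = 22078.790 mm³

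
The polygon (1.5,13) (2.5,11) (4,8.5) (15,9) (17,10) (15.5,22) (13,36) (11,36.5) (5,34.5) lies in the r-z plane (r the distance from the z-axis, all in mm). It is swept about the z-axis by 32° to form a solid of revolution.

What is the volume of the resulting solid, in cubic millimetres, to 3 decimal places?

Profile (r,z), 9 vertices: (1.5,13) (2.5,11) (4,8.5) (15,9) (17,10) (15.5,22) (13,36) (11,36.5) (5,34.5)
edge 0: (1.5,13)→(2.5,11)  cross = 1.5·11 − 2.5·13 = -16.0000; (r_i+r_j)·cross = 4·-16.0000 = -64.0000
edge 1: (2.5,11)→(4,8.5)  cross = 2.5·8.5 − 4·11 = -22.7500; (r_i+r_j)·cross = 6.5·-22.7500 = -147.8750
edge 2: (4,8.5)→(15,9)  cross = 4·9 − 15·8.5 = -91.5000; (r_i+r_j)·cross = 19·-91.5000 = -1738.5000
edge 3: (15,9)→(17,10)  cross = 15·10 − 17·9 = -3.0000; (r_i+r_j)·cross = 32·-3.0000 = -96.0000
edge 4: (17,10)→(15.5,22)  cross = 17·22 − 15.5·10 = 219.0000; (r_i+r_j)·cross = 32.5·219.0000 = 7117.5000
edge 5: (15.5,22)→(13,36)  cross = 15.5·36 − 13·22 = 272.0000; (r_i+r_j)·cross = 28.5·272.0000 = 7752.0000
edge 6: (13,36)→(11,36.5)  cross = 13·36.5 − 11·36 = 78.5000; (r_i+r_j)·cross = 24·78.5000 = 1884.0000
edge 7: (11,36.5)→(5,34.5)  cross = 11·34.5 − 5·36.5 = 197.0000; (r_i+r_j)·cross = 16·197.0000 = 3152.0000
edge 8: (5,34.5)→(1.5,13)  cross = 5·13 − 1.5·34.5 = 13.2500; (r_i+r_j)·cross = 6.5·13.2500 = 86.1250
Σcross = 646.5000 → A = |Σcross|/2 = 323.2500 mm²
Σ(r_i+r_j)·cross = 17945.2500 → first moment M = |Σ|/6 = 2990.8750
R_c = M/A = 2990.8750/323.2500 = 9.2525 mm
θ = 32° = 0.558505 rad
V = θ·R_c·A = 0.558505·9.2525·323.2500 = 1670.420 mm³

Volume = 1670.420 mm³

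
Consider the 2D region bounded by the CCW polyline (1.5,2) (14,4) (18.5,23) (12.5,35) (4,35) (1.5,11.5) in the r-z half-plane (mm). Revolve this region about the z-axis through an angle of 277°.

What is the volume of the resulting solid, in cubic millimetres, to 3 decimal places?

Volume = 19103.973 mm³

Profile (r,z), 6 vertices: (1.5,2) (14,4) (18.5,23) (12.5,35) (4,35) (1.5,11.5)
edge 0: (1.5,2)→(14,4)  cross = 1.5·4 − 14·2 = -22.0000; (r_i+r_j)·cross = 15.5·-22.0000 = -341.0000
edge 1: (14,4)→(18.5,23)  cross = 14·23 − 18.5·4 = 248.0000; (r_i+r_j)·cross = 32.5·248.0000 = 8060.0000
edge 2: (18.5,23)→(12.5,35)  cross = 18.5·35 − 12.5·23 = 360.0000; (r_i+r_j)·cross = 31·360.0000 = 11160.0000
edge 3: (12.5,35)→(4,35)  cross = 12.5·35 − 4·35 = 297.5000; (r_i+r_j)·cross = 16.5·297.5000 = 4908.7500
edge 4: (4,35)→(1.5,11.5)  cross = 4·11.5 − 1.5·35 = -6.5000; (r_i+r_j)·cross = 5.5·-6.5000 = -35.7500
edge 5: (1.5,11.5)→(1.5,2)  cross = 1.5·2 − 1.5·11.5 = -14.2500; (r_i+r_j)·cross = 3·-14.2500 = -42.7500
Σcross = 862.7500 → A = |Σcross|/2 = 431.3750 mm²
Σ(r_i+r_j)·cross = 23709.2500 → first moment M = |Σ|/6 = 3951.5417
R_c = M/A = 3951.5417/431.3750 = 9.1603 mm
θ = 277° = 4.834562 rad
V = θ·R_c·A = 4.834562·9.1603·431.3750 = 19103.973 mm³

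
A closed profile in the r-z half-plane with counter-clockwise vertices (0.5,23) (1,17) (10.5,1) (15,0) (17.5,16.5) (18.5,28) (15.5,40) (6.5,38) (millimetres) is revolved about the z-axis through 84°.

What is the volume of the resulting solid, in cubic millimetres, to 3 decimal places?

Volume = 7527.020 mm³

Profile (r,z), 8 vertices: (0.5,23) (1,17) (10.5,1) (15,0) (17.5,16.5) (18.5,28) (15.5,40) (6.5,38)
edge 0: (0.5,23)→(1,17)  cross = 0.5·17 − 1·23 = -14.5000; (r_i+r_j)·cross = 1.5·-14.5000 = -21.7500
edge 1: (1,17)→(10.5,1)  cross = 1·1 − 10.5·17 = -177.5000; (r_i+r_j)·cross = 11.5·-177.5000 = -2041.2500
edge 2: (10.5,1)→(15,0)  cross = 10.5·0 − 15·1 = -15.0000; (r_i+r_j)·cross = 25.5·-15.0000 = -382.5000
edge 3: (15,0)→(17.5,16.5)  cross = 15·16.5 − 17.5·0 = 247.5000; (r_i+r_j)·cross = 32.5·247.5000 = 8043.7500
edge 4: (17.5,16.5)→(18.5,28)  cross = 17.5·28 − 18.5·16.5 = 184.7500; (r_i+r_j)·cross = 36·184.7500 = 6651.0000
edge 5: (18.5,28)→(15.5,40)  cross = 18.5·40 − 15.5·28 = 306.0000; (r_i+r_j)·cross = 34·306.0000 = 10404.0000
edge 6: (15.5,40)→(6.5,38)  cross = 15.5·38 − 6.5·40 = 329.0000; (r_i+r_j)·cross = 22·329.0000 = 7238.0000
edge 7: (6.5,38)→(0.5,23)  cross = 6.5·23 − 0.5·38 = 130.5000; (r_i+r_j)·cross = 7·130.5000 = 913.5000
Σcross = 990.7500 → A = |Σcross|/2 = 495.3750 mm²
Σ(r_i+r_j)·cross = 30804.7500 → first moment M = |Σ|/6 = 5134.1250
R_c = M/A = 5134.1250/495.3750 = 10.3641 mm
θ = 84° = 1.466077 rad
V = θ·R_c·A = 1.466077·10.3641·495.3750 = 7527.020 mm³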